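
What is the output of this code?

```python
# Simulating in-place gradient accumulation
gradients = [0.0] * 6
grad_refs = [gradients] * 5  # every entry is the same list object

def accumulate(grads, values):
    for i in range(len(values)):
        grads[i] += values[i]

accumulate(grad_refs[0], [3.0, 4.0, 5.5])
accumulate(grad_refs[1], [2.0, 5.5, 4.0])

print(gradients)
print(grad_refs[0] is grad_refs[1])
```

Key concept: gradient accumulation aliasing.
Step by step:
`gradients = [0.0] * 6` → gradients = [0.0, 0.0, 0.0, 0.0, 0.0, 0.0]
`grad_refs = [gradients] * 5` → grad_refs = [[0.0, 0.0, 0.0, 0.0, 0.0, 0.0], [0.0, 0.0, 0.0, 0.0, 0.0, 0.0], [0.0, 0.0, 0.0, 0.0, 0.0, 0.0], [0.0, 0.0, 0.0, 0.0, 0.0, 0.0], [0.0, 0.0, 0.0, 0.0, 0.0, 0.0]]
`accumulate(grad_refs[0], [3.0, 4.0, 5.5])` → gradients = [3.0, 4.0, 5.5, 0.0, 0.0, 0.0]; grad_refs = [[3.0, 4.0, 5.5, 0.0, 0.0, 0.0], [3.0, 4.0, 5.5, 0.0, 0.0, 0.0], [3.0, 4.0, 5.5, 0.0, 0.0, 0.0], [3.0, 4.0, 5.5, 0.0, 0.0, 0.0], [3.0, 4.0, 5.5, 0.0, 0.0, 0.0]]
`accumulate(grad_refs[1], [2.0, 5.5, 4.0])` → gradients = [5.0, 9.5, 9.5, 0.0, 0.0, 0.0]; grad_refs = [[5.0, 9.5, 9.5, 0.0, 0.0, 0.0], [5.0, 9.5, 9.5, 0.0, 0.0, 0.0], [5.0, 9.5, 9.5, 0.0, 0.0, 0.0], [5.0, 9.5, 9.5, 0.0, 0.0, 0.0], [5.0, 9.5, 9.5, 0.0, 0.0, 0.0]]
`print(gradients)` → prints [5.0, 9.5, 9.5, 0.0, 0.0, 0.0]
`print(grad_refs[0] is grad_refs[1])` → prints True

Answer:
[5.0, 9.5, 9.5, 0.0, 0.0, 0.0]
True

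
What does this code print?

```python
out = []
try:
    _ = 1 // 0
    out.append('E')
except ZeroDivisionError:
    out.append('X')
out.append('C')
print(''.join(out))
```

Execution trace: 'X' (except ZeroDivisionError) → 'C' (after the try/except). Output: XC

Answer: XC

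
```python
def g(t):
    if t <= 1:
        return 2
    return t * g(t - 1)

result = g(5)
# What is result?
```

g(5) = 5 * 4 * 3 * 2 * 2 = 240

Answer: 240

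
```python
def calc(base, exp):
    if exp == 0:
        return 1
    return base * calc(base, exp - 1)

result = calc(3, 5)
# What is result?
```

calc(3, 5) = 3 * 3 * 3 * 3 * 3 = 243

Answer: 243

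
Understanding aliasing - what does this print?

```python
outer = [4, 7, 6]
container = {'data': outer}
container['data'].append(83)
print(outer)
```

Key concept: dict holds reference to list.
Step by step:
`outer = [4, 7, 6]` → outer = [4, 7, 6]
`container = {'data': outer}` → container = {'data': [4, 7, 6]}
`container['data'].append(83)` → outer = [4, 7, 6, 83]; container = {'data': [4, 7, 6, 83]}
`print(outer)` → prints [4, 7, 6, 83]

Answer: [4, 7, 6, 83]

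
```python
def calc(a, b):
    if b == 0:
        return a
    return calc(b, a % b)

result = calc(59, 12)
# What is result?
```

calc(59, 12) -> calc(12, 11) -> calc(11, 1) -> calc(1, 0) -> 1

Answer: 1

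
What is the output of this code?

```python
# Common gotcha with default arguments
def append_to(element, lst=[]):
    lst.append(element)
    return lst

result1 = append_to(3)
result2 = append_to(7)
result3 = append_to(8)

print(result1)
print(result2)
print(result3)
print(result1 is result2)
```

Key concept: mutable default argument gotcha.
Step by step:
`result1 = append_to(3)` → result1 = [3]
`result2 = append_to(7)` → result1 = [3, 7] (same object as result2); result2 = [3, 7] (same object as result1)
`result3 = append_to(8)` → result1 = [3, 7, 8] (same object as result2, result3); result2 = [3, 7, 8] (same object as result1, result3); result3 = [3, 7, 8] (same object as result1, result2)
`print(result1)` → prints [3, 7, 8]
`print(result2)` → prints [3, 7, 8]
`print(result3)` → prints [3, 7, 8]
`print(result1 is result2)` → prints True

Answer:
[3, 7, 8]
[3, 7, 8]
[3, 7, 8]
True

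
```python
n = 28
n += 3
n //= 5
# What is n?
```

Trace:
`n = 28` → n = 28
`n += 3` → n = 31
`n //= 5` → n = 6
So n = 6

Answer: 6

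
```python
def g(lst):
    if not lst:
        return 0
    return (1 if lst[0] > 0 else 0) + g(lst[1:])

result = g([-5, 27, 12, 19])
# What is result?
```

Count of positive elements in [-5, 27, 12, 19] = 3

Answer: 3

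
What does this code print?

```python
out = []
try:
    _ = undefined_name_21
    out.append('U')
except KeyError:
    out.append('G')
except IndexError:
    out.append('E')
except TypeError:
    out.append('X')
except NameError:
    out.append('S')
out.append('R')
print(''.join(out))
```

Execution trace: 'S' (except NameError) → 'R' (after the try/except). Output: SR

Answer: SR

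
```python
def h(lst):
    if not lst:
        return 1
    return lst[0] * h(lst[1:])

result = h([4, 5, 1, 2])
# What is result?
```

Product over [4, 5, 1, 2] = 4 * 5 * 1 * 2 = 40

Answer: 40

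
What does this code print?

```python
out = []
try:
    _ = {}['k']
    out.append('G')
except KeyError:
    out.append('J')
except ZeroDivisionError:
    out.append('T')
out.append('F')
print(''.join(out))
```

Execution trace: 'J' (except KeyError) → 'F' (after the try/except). Output: JF

Answer: JF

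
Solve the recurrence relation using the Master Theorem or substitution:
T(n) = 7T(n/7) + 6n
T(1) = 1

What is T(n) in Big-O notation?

By Master Theorem: a=7, b=7, f(n)=6n. Since log_7(7) = 1 and f(n) = Θ(n^1), Case 2 applies. T(n) = O(n log n).

Answer: O(n log n)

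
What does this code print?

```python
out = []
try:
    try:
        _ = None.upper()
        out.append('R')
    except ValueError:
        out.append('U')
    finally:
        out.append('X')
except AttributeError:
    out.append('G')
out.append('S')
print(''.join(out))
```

Execution trace: 'X' (inner finally) → 'G' (outer except AttributeError) → 'S' (after the try/except). Output: XGS

Answer: XGS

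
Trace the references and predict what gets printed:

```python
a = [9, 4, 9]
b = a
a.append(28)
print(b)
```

Key concept: basic list aliasing.
Step by step:
`a = [9, 4, 9]` → a = [9, 4, 9]
`b = a` → b = [9, 4, 9] (same object as a)
`a.append(28)` → a = [9, 4, 9, 28] (same object as b); b = [9, 4, 9, 28] (same object as a)
`print(b)` → prints [9, 4, 9, 28]

Answer: [9, 4, 9, 28]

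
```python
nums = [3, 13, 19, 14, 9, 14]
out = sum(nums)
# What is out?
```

Trace:
`nums = [3, 13, 19, 14, 9, 14]` → nums = [3, 13, 19, 14, 9, 14]
`out = sum(nums)` → out = 72
So out = 72

Answer: 72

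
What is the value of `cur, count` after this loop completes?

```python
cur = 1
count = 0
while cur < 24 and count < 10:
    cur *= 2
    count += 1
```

Double until >= 24 or 10 iterations
`cur, count` takes the values: (1, 0) → (2, 0) → (2, 1) → (4, 1) → (4, 2) → (8, 2) → (8, 3) → (16, 3) → (16, 4) → (32, 4) → (32, 5)

Answer: 32, 5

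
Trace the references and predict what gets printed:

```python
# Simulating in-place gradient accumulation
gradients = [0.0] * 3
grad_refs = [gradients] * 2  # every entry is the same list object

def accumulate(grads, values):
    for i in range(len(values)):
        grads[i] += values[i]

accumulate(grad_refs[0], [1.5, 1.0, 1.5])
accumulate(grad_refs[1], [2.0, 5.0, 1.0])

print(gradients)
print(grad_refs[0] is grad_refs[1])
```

Key concept: gradient accumulation aliasing.
Step by step:
`gradients = [0.0] * 3` → gradients = [0.0, 0.0, 0.0]
`grad_refs = [gradients] * 2` → grad_refs = [[0.0, 0.0, 0.0], [0.0, 0.0, 0.0]]
`accumulate(grad_refs[0], [1.5, 1.0, 1.5])` → gradients = [1.5, 1.0, 1.5]; grad_refs = [[1.5, 1.0, 1.5], [1.5, 1.0, 1.5]]
`accumulate(grad_refs[1], [2.0, 5.0, 1.0])` → gradients = [3.5, 6.0, 2.5]; grad_refs = [[3.5, 6.0, 2.5], [3.5, 6.0, 2.5]]
`print(gradients)` → prints [3.5, 6.0, 2.5]
`print(grad_refs[0] is grad_refs[1])` → prints True

Answer:
[3.5, 6.0, 2.5]
True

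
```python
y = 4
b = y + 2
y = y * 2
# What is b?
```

Trace:
`y = 4` → y = 4
`b = y + 2` → b = 6
`y = y * 2` → y = 8
So b = 6

Answer: 6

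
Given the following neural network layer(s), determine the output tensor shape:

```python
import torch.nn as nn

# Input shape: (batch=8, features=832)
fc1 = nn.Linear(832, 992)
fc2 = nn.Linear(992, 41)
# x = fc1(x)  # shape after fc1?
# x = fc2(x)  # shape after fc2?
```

Input: (8, 832) -> after fc1: (8, 992) -> Output: (8, 41)

Answer: (8, 41)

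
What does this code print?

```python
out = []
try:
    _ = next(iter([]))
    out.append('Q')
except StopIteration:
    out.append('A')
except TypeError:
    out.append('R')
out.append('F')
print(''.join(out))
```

Execution trace: 'A' (except StopIteration) → 'F' (after the try/except). Output: AF

Answer: AF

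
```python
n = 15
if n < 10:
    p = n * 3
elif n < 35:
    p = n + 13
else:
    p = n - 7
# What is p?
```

Trace:
`n = 15` → n = 15
`if n < 10: ...` → n < 10 is False, n < 35 is True → p = 28
So p = 28

Answer: 28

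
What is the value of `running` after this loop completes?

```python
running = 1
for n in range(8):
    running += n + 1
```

Start at 1, add 1 to 8 = 37
`running` takes the values: 1 → 2 → 4 → 7 → 11 → 16 → 22 → 29 → 37

Answer: 37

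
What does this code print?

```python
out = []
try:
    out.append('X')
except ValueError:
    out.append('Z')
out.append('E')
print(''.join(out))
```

Execution trace: 'X' (try body, no exception) → 'E' (after the try/except). Output: XE

Answer: XE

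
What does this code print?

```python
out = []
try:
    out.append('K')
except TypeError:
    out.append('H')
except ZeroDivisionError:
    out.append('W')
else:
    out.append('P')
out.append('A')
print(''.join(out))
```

Execution trace: 'K' (try body, no exception) → 'P' (else) → 'A' (after the try/except). Output: KPA

Answer: KPA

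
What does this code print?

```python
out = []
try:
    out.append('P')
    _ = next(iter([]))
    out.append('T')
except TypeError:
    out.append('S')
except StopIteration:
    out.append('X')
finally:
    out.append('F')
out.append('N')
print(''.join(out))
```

Execution trace: 'P' (try body) → 'X' (except StopIteration) → 'F' (finally) → 'N' (after the try/except). Output: PXFN

Answer: PXFN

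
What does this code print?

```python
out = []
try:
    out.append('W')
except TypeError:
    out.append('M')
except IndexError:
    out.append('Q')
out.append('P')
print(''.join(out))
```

Execution trace: 'W' (try body, no exception) → 'P' (after the try/except). Output: WP

Answer: WP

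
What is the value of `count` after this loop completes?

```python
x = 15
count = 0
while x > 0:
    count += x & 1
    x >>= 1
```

Count set bits in 15 (binary: 0b1111)
`count` takes the values: 0 → 1 → 2 → 3 → 4

Answer: 4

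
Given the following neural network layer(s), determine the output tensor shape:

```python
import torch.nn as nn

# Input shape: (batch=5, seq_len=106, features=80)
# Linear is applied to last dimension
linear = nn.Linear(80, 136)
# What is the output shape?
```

Input: (5, 106, 80) -> Output: (5, 106, 136)

Answer: (5, 106, 136)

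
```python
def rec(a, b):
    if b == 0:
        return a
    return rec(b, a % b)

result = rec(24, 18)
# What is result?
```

rec(24, 18) -> rec(18, 6) -> rec(6, 0) -> 6

Answer: 6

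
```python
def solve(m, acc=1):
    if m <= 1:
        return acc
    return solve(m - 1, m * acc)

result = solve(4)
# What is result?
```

Accumulator trace (n, acc): (4, 1) -> (3, 4) -> (2, 12) -> (1, 24) -> return 24

Answer: 24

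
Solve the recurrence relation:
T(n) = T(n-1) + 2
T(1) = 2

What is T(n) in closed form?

Unrolling: T(n) = T(1) + 2·(n-1) = 2 + 2(n-1) = 2n.

Answer: T(n) = 2n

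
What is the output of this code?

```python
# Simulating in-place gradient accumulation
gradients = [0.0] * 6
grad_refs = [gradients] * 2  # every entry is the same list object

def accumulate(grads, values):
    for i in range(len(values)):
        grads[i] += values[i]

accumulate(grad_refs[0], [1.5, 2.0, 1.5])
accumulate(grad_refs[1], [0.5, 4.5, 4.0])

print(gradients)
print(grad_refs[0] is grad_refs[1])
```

Key concept: gradient accumulation aliasing.
Step by step:
`gradients = [0.0] * 6` → gradients = [0.0, 0.0, 0.0, 0.0, 0.0, 0.0]
`grad_refs = [gradients] * 2` → grad_refs = [[0.0, 0.0, 0.0, 0.0, 0.0, 0.0], [0.0, 0.0, 0.0, 0.0, 0.0, 0.0]]
`accumulate(grad_refs[0], [1.5, 2.0, 1.5])` → gradients = [1.5, 2.0, 1.5, 0.0, 0.0, 0.0]; grad_refs = [[1.5, 2.0, 1.5, 0.0, 0.0, 0.0], [1.5, 2.0, 1.5, 0.0, 0.0, 0.0]]
`accumulate(grad_refs[1], [0.5, 4.5, 4.0])` → gradients = [2.0, 6.5, 5.5, 0.0, 0.0, 0.0]; grad_refs = [[2.0, 6.5, 5.5, 0.0, 0.0, 0.0], [2.0, 6.5, 5.5, 0.0, 0.0, 0.0]]
`print(gradients)` → prints [2.0, 6.5, 5.5, 0.0, 0.0, 0.0]
`print(grad_refs[0] is grad_refs[1])` → prints True

Answer:
[2.0, 6.5, 5.5, 0.0, 0.0, 0.0]
True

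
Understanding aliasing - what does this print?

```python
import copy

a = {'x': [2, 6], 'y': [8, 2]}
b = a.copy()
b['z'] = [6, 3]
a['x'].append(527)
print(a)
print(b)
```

Key concept: shallow copy of dict with mutable values.
Step by step:
`a = {'x': [2, 6], 'y': [8, 2]}` → a = {'x': [2, 6], 'y': [8, 2]}
`b = a.copy()` → b = {'x': [2, 6], 'y': [8, 2]}
`b['z'] = [6, 3]` → b = {'x': [2, 6], 'y': [8, 2], 'z': [6, 3]}
`a['x'].append(527)` → a = {'x': [2, 6, 527], 'y': [8, 2]}; b = {'x': [2, 6, 527], 'y': [8, 2], 'z': [6, 3]}
`print(a)` → prints {'x': [2, 6, 527], 'y': [8, 2]}
`print(b)` → prints {'x': [2, 6, 527], 'y': [8, 2], 'z': [6, 3]}

Answer:
{'x': [2, 6, 527], 'y': [8, 2]}
{'x': [2, 6, 527], 'y': [8, 2], 'z': [6, 3]}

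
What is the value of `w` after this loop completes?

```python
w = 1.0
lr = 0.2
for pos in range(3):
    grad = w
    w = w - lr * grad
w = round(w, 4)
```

Gradient descent: w = 1.0 * (1 - 0.2)^3
`w` takes the values: 1.0 → 0.8 → 0.64 → 0.512

Answer: 0.512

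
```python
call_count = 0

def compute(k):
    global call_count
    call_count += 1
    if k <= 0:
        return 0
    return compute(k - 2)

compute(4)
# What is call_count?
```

Linear recursion stepping by 2: 3 calls from k=4 down to ≤0.

Answer: 3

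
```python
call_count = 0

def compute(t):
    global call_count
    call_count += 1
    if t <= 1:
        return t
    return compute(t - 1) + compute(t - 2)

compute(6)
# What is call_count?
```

Calls(t) = 1 + Calls(t-1) + Calls(t-2); Calls(0)=Calls(1)=1. For t=6 this gives 25.

Answer: 25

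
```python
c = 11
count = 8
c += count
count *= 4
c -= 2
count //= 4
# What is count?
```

Trace:
`c = 11` → c = 11
`count = 8` → count = 8
`c += count` → c = 19
`count *= 4` → count = 32
`c -= 2` → c = 17
`count //= 4` → count = 8
So count = 8

Answer: 8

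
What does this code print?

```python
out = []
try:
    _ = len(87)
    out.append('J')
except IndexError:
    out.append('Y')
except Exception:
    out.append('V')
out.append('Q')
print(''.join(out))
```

Execution trace: 'V' (except Exception) → 'Q' (after the try/except). Output: VQ

Answer: VQ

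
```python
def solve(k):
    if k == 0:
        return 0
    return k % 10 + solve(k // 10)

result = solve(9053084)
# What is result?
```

Sum of digits of 9053084: 4 + 8 + 0 + 3 + 5 + 0 + 9 = 29

Answer: 29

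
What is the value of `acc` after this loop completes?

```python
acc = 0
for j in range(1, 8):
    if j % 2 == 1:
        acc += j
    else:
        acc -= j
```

Add odd, subtract even
`acc` takes the values: 0 → 1 → -1 → 2 → -2 → 3 → -3 → 4

Answer: 4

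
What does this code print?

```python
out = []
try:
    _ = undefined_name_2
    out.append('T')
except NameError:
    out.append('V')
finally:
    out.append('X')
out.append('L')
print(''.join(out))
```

Execution trace: 'V' (except NameError) → 'X' (finally) → 'L' (after the try/except). Output: VXL

Answer: VXL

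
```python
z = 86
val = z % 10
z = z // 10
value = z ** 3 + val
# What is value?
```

Trace:
`z = 86` → z = 86
`val = z % 10` → val = 6
`z = z // 10` → z = 8
`value = z ** 3 + val` → value = 518
So value = 518

Answer: 518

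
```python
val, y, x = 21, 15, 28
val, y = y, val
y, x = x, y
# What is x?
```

Trace:
`val, y, x = 21, 15, 28` → val = 21; y = 15; x = 28
`val, y = y, val` → val = 15; y = 21
`y, x = x, y` → y = 28; x = 21
So x = 21

Answer: 21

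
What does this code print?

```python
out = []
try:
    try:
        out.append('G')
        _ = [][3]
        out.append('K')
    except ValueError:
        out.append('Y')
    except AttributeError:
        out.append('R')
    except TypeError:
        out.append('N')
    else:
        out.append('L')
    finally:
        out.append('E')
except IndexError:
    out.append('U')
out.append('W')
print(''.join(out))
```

Execution trace: 'G' (inner try body) → 'E' (inner finally) → 'U' (outer except IndexError) → 'W' (after the try/except). Output: GEUW

Answer: GEUW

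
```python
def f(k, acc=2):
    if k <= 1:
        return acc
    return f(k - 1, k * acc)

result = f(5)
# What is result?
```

Accumulator trace (n, acc): (5, 2) -> (4, 10) -> (3, 40) -> (2, 120) -> (1, 240) -> return 240

Answer: 240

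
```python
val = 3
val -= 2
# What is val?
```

Trace:
`val = 3` → val = 3
`val -= 2` → val = 1
So val = 1

Answer: 1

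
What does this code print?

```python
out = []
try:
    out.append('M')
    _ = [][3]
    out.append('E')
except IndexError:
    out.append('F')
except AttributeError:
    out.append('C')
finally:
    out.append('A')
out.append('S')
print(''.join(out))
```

Execution trace: 'M' (try body) → 'F' (except IndexError) → 'A' (finally) → 'S' (after the try/except). Output: MFAS

Answer: MFAS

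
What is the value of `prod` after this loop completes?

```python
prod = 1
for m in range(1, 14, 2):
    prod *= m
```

Product of 1, 3, 5, ... up to 13
`prod` takes the values: 1 → 3 → 15 → 105 → 945 → 10395 → 135135

Answer: 135135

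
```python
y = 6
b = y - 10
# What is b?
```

Trace:
`y = 6` → y = 6
`b = y - 10` → b = -4
So b = -4

Answer: -4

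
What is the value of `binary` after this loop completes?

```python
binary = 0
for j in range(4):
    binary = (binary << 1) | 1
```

Build 4 consecutive 1-bits: 0b1111
`binary` takes the values: 0 → 1 → 3 → 7 → 15

Answer: 15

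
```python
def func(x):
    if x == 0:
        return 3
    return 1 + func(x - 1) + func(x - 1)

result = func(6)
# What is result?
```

func(x) = 1 + 2·func(x-1), func(0)=3. Closed form: (3+1)·2^6 - 1 = 255.

Answer: 255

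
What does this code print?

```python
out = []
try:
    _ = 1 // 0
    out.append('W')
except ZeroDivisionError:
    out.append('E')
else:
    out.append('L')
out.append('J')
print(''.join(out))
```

Execution trace: 'E' (except ZeroDivisionError) → 'J' (after the try/except). Output: EJ

Answer: EJ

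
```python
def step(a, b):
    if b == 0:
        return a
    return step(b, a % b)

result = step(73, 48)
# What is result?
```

step(73, 48) -> step(48, 25) -> step(25, 23) -> step(23, 2) -> step(2, 1) -> step(1, 0) -> 1

Answer: 1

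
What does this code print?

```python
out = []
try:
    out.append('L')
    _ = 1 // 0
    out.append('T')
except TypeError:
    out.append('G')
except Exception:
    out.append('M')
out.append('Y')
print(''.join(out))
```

Execution trace: 'L' (try body) → 'M' (except Exception) → 'Y' (after the try/except). Output: LMY

Answer: LMY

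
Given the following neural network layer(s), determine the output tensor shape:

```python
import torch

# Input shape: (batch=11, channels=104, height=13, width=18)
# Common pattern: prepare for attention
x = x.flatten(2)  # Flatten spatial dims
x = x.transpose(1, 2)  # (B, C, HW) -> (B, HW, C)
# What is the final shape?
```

Input: (11, 104, 13, 18) -> after flatten(2): (11, 104, 234) -> Output: (11, 234, 104)

Answer: (11, 234, 104)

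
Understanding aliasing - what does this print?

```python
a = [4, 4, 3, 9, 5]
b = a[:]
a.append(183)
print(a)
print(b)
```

Key concept: slice [:] creates copy.
Step by step:
`a = [4, 4, 3, 9, 5]` → a = [4, 4, 3, 9, 5]
`b = a[:]` → b = [4, 4, 3, 9, 5]
`a.append(183)` → a = [4, 4, 3, 9, 5, 183]
`print(a)` → prints [4, 4, 3, 9, 5, 183]
`print(b)` → prints [4, 4, 3, 9, 5]

Answer:
[4, 4, 3, 9, 5, 183]
[4, 4, 3, 9, 5]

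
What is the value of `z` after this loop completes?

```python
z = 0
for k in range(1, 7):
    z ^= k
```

XOR of 1 to 6
`z` takes the values: 0 → 1 → 3 → 0 → 4 → 1 → 7

Answer: 7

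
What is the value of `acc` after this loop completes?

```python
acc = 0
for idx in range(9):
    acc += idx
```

Sum of 0 to 8 = 36
`acc` takes the values: 0 → 1 → 3 → 6 → 10 → 15 → 21 → 28 → 36

Answer: 36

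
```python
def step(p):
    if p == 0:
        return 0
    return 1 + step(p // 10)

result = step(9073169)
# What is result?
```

Count of digits of 9073169: 7

Answer: 7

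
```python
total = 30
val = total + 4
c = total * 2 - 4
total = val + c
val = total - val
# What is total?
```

Trace:
`total = 30` → total = 30
`val = total + 4` → val = 34
`c = total * 2 - 4` → c = 56
`total = val + c` → total = 90
`val = total - val` → val = 56
So total = 90

Answer: 90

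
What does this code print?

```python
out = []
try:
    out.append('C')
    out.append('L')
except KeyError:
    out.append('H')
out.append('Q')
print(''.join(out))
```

Execution trace: 'C' (try body) → 'L' (try body, no exception) → 'Q' (after the try/except). Output: CLQ

Answer: CLQ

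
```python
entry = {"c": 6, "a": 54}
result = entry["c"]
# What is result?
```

Trace:
`entry = {"c": 6, "a": 54}` → entry = {'c': 6, 'a': 54}
`result = entry["c"]` → result = 6
So result = 6

Answer: 6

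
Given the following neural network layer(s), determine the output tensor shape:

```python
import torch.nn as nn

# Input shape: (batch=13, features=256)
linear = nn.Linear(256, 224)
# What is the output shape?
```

Input: (13, 256) -> Output: (13, 224)

Answer: (13, 224)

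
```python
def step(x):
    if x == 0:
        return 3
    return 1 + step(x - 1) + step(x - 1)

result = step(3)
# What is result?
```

step(x) = 1 + 2·step(x-1), step(0)=3. Closed form: (3+1)·2^3 - 1 = 31.

Answer: 31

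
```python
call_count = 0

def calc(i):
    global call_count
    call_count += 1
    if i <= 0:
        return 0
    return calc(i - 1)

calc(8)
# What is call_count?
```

Linear recursion stepping by 1: 9 calls from i=8 down to ≤0.

Answer: 9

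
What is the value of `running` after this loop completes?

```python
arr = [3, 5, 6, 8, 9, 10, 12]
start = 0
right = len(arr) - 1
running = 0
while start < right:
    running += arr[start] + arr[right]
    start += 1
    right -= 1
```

Sum of pairs from ends
`running` takes the values: 0 → 15 → 30 → 45

Answer: 45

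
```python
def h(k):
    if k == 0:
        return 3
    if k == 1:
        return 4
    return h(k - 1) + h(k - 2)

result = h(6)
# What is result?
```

Build up from base cases: h(0)=3, h(1)=4, h(2)=7, h(3)=11, h(4)=18, h(5)=29, h(6)=47

Answer: 47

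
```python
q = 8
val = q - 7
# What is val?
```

Trace:
`q = 8` → q = 8
`val = q - 7` → val = 1
So val = 1

Answer: 1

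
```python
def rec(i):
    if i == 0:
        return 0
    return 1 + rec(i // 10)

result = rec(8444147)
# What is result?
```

Count of digits of 8444147: 7

Answer: 7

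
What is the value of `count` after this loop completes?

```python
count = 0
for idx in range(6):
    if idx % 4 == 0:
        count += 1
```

Count numbers divisible by 4 in range(6)
`count` takes the values: 0 → 1 → 2

Answer: 2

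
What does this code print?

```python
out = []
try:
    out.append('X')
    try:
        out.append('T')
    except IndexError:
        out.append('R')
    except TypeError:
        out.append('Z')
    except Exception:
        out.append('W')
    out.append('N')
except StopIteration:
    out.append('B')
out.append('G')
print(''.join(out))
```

Execution trace: 'X' (try body) → 'T' (inner try body, no exception) → 'N' (try body, no exception) → 'G' (after the try/except). Output: XTNG

Answer: XTNG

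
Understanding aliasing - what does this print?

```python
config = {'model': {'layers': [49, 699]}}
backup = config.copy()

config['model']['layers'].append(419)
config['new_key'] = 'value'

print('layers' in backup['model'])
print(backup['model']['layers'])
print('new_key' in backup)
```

Key concept: shallow copy gotcha with nested dict.
Step by step:
`config = {'model': {'layers': [49, 699]}}` → config = {'model': {'layers': [49, 699]}}
`backup = config.copy()` → backup = {'model': {'layers': [49, 699]}}
`config['model']['layers'].append(419)` → config = {'model': {'layers': [49, 699, 419]}}; backup = {'model': {'layers': [49, 699, 419]}}
`config['new_key'] = 'value'` → config = {'model': {'layers': [49, 699, 419]}, 'new_key': 'value'}
`print('layers' in backup['model'])` → prints True
`print(backup['model']['layers'])` → prints [49, 699, 419]
`print('new_key' in backup)` → prints False

Answer:
True
[49, 699, 419]
False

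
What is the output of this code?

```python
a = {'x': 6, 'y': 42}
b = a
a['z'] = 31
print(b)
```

Key concept: dict aliasing.
Step by step:
`a = {'x': 6, 'y': 42}` → a = {'x': 6, 'y': 42}
`b = a` → b = {'x': 6, 'y': 42} (same object as a)
`a['z'] = 31` → a = {'x': 6, 'y': 42, 'z': 31} (same object as b); b = {'x': 6, 'y': 42, 'z': 31} (same object as a)
`print(b)` → prints {'x': 6, 'y': 42, 'z': 31}

Answer: {'x': 6, 'y': 42, 'z': 31}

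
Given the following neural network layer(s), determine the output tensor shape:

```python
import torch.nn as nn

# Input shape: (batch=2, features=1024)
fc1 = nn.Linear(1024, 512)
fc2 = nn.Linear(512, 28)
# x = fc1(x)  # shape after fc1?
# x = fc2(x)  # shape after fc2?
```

Input: (2, 1024) -> after fc1: (2, 512) -> Output: (2, 28)

Answer: (2, 28)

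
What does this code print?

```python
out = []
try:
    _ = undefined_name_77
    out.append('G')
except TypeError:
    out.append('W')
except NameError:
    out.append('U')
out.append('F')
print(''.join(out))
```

Execution trace: 'U' (except NameError) → 'F' (after the try/except). Output: UF

Answer: UF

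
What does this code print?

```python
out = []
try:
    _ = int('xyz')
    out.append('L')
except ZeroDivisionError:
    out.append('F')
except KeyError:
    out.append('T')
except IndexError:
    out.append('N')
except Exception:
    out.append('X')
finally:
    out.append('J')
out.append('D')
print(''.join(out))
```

Execution trace: 'X' (except Exception) → 'J' (finally) → 'D' (after the try/except). Output: XJD

Answer: XJD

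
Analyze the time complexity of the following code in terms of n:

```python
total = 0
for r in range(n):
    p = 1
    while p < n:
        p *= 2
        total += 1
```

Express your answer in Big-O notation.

Each loop level contributes: n × log n. Multiplying the contributions gives O(n log n).

Answer: O(n log n)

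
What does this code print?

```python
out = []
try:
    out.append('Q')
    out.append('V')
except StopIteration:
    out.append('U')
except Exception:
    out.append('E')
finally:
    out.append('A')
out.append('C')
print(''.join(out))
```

Execution trace: 'Q' (try body) → 'V' (try body, no exception) → 'A' (finally) → 'C' (after the try/except). Output: QVAC

Answer: QVAC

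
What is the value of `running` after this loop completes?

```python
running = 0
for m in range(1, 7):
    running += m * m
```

Sum of squares 1² to 6² = 91
`running` takes the values: 0 → 1 → 5 → 14 → 30 → 55 → 91

Answer: 91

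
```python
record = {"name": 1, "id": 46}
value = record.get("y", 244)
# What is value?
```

Trace:
`record = {"name": 1, "id": 46}` → record = {'name': 1, 'id': 46}
`value = record.get("y", 244)` → value = 244
So value = 244

Answer: 244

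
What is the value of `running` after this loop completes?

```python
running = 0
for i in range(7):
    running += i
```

Sum of 0 to 6 = 21
`running` takes the values: 0 → 1 → 3 → 6 → 10 → 15 → 21

Answer: 21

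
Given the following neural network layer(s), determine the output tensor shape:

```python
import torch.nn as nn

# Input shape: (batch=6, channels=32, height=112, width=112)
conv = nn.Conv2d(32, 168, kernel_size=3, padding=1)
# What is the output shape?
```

Input: (6, 32, 112, 112) -> Output: (6, 168, 112, 112)

Answer: (6, 168, 112, 112)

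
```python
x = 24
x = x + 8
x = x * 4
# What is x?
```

Trace:
`x = 24` → x = 24
`x = x + 8` → x = 32
`x = x * 4` → x = 128
So x = 128

Answer: 128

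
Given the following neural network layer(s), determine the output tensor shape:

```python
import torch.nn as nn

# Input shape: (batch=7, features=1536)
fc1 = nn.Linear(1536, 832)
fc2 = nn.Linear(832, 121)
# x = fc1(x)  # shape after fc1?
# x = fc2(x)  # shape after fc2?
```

Input: (7, 1536) -> after fc1: (7, 832) -> Output: (7, 121)

Answer: (7, 121)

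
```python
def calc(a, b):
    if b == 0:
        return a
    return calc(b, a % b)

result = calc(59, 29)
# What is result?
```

calc(59, 29) -> calc(29, 1) -> calc(1, 0) -> 1

Answer: 1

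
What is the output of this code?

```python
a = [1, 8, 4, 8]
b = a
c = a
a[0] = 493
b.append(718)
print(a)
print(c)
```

Key concept: multiple aliases.
Step by step:
`a = [1, 8, 4, 8]` → a = [1, 8, 4, 8]
`b = a` → b = [1, 8, 4, 8] (same object as a)
`c = a` → c = [1, 8, 4, 8] (same object as a, b)
`a[0] = 493` → a = [493, 8, 4, 8] (same object as b, c); b = [493, 8, 4, 8] (same object as a, c); c = [493, 8, 4, 8] (same object as a, b)
`b.append(718)` → a = [493, 8, 4, 8, 718] (same object as b, c); b = [493, 8, 4, 8, 718] (same object as a, c); c = [493, 8, 4, 8, 718] (same object as a, b)
`print(a)` → prints [493, 8, 4, 8, 718]
`print(c)` → prints [493, 8, 4, 8, 718]

Answer:
[493, 8, 4, 8, 718]
[493, 8, 4, 8, 718]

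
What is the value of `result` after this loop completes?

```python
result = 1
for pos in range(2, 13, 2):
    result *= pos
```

Product of even numbers 2 to 12
`result` takes the values: 1 → 2 → 8 → 48 → 384 → 3840 → 46080

Answer: 46080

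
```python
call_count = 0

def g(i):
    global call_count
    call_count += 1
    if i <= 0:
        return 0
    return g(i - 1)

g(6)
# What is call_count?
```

Linear recursion stepping by 1: 7 calls from i=6 down to ≤0.

Answer: 7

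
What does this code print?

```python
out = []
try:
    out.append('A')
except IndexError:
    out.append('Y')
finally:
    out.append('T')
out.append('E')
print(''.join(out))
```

Execution trace: 'A' (try body, no exception) → 'T' (finally) → 'E' (after the try/except). Output: ATE

Answer: ATE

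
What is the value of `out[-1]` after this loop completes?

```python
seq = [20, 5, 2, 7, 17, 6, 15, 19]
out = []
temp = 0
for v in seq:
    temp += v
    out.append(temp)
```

Cumulative sum ends at 91
`out` takes the values: [] → [20] → [20, 25] → [20, 25, 27] → [20, 25, 27, 34] → [20, 25, 27, 34, 51] → [20, 25, 27, 34, 51, 57] → [20, 25, 27, 34, 51, 57, 72] → [20, 25, 27, 34, 51, 57, 72, 91]
So `out[-1]` = 91

Answer: 91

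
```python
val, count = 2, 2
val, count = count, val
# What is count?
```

Trace:
`val, count = 2, 2` → val = 2; count = 2
`val, count = count, val` → val = 2; count = 2
So count = 2

Answer: 2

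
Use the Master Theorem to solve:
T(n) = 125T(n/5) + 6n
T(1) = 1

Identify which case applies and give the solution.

a=125, b=5, f(n)=6n. log_5(125) = 3. Since c=1 < 3, Case 1 applies: T(n) = Θ(n^log_b(a)) = O(n^3).

Answer: O(n^3) - Case 1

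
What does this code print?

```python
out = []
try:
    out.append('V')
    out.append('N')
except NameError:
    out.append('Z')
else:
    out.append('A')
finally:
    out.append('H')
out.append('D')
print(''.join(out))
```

Execution trace: 'V' (try body) → 'N' (try body, no exception) → 'A' (else) → 'H' (finally) → 'D' (after the try/except). Output: VNAHD

Answer: VNAHD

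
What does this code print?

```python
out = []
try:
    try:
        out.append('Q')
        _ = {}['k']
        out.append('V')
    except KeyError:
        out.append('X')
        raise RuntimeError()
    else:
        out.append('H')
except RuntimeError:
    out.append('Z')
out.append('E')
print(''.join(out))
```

Execution trace: 'Q' (inner try body) → 'X' (inner except KeyError) → 'Z' (outer except RuntimeError) → 'E' (after the try/except). Output: QXZE

Answer: QXZE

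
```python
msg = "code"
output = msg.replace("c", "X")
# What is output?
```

Trace:
`msg = "code"` → msg = 'code'
`output = msg.replace("c", "X")` → output = 'Xode'
So output = 'Xode'

Answer: 'Xode'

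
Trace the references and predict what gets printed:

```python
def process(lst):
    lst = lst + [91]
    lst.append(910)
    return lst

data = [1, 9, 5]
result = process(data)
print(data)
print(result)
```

Key concept: rebinding parameter vs mutation.
Step by step:
`data = [1, 9, 5]` → data = [1, 9, 5]
`result = process(data)` → result = [1, 9, 5, 91, 910]
`print(data)` → prints [1, 9, 5]
`print(result)` → prints [1, 9, 5, 91, 910]

Answer:
[1, 9, 5]
[1, 9, 5, 91, 910]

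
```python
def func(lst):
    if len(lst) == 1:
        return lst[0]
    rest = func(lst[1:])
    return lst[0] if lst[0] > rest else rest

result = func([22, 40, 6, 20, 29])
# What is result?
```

Recursive max over [22, 40, 6, 20, 29] = 40

Answer: 40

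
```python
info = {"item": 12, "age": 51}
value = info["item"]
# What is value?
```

Trace:
`info = {"item": 12, "age": 51}` → info = {'item': 12, 'age': 51}
`value = info["item"]` → value = 12
So value = 12

Answer: 12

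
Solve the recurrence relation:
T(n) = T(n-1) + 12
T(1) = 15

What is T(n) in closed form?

Unrolling: T(n) = T(1) + 12·(n-1) = 15 + 12(n-1) = 12n + 3.

Answer: T(n) = 12n + 3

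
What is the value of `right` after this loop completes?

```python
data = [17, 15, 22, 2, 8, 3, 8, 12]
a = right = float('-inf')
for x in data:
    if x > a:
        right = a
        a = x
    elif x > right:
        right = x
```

Second largest (with repeats) in [17, 15, 22, 2, 8, 3, 8, 12]
`right` takes the values: -inf → 15 → 17

Answer: 17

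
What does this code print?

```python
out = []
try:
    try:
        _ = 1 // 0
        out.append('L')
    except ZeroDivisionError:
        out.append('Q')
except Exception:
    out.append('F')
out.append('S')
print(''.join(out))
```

Execution trace: 'Q' (inner except ZeroDivisionError) → 'S' (after the try/except). Output: QS

Answer: QS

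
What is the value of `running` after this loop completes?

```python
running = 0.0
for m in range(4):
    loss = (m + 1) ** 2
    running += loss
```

Sum of squared losses 1² + 2² + ... + 4²
`running` takes the values: 0.0 → 1.0 → 5.0 → 14.0 → 30.0

Answer: 30.0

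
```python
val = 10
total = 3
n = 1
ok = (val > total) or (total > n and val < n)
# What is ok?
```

Trace:
`val = 10` → val = 10
`total = 3` → total = 3
`n = 1` → n = 1
`ok = (val > total) or (total > n and val < n)` → ok = True
So ok = True

Answer: True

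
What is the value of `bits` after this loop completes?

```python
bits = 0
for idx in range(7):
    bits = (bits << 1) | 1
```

Build 7 consecutive 1-bits: 0b1111111
`bits` takes the values: 0 → 1 → 3 → 7 → 15 → 31 → 63 → 127

Answer: 127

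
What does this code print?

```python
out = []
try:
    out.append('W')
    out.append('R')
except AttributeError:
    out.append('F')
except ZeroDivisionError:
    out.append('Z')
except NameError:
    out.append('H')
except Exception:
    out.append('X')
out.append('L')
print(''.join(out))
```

Execution trace: 'W' (try body) → 'R' (try body, no exception) → 'L' (after the try/except). Output: WRL

Answer: WRL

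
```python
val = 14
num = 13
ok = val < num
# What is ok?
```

Trace:
`val = 14` → val = 14
`num = 13` → num = 13
`ok = val < num` → ok = False
So ok = False

Answer: False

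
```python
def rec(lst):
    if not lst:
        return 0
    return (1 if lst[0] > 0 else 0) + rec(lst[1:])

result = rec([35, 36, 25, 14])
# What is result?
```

Count of positive elements in [35, 36, 25, 14] = 4

Answer: 4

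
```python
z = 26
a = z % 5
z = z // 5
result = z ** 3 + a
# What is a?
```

Trace:
`z = 26` → z = 26
`a = z % 5` → a = 1
`z = z // 5` → z = 5
`result = z ** 3 + a` → result = 126
So a = 1

Answer: 1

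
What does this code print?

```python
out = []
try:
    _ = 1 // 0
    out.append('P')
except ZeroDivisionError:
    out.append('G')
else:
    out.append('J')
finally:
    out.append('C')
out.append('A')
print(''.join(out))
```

Execution trace: 'G' (except ZeroDivisionError) → 'C' (finally) → 'A' (after the try/except). Output: GCA

Answer: GCA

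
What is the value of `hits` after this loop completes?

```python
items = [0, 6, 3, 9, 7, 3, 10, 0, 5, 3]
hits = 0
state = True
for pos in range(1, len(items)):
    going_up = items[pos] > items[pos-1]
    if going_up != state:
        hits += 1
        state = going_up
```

Count direction changes in [0, 6, 3, 9, 7, 3, 10, 0, 5, 3]
`hits` takes the values: 0 → 1 → 2 → 3 → 4 → 5 → 6 → 7

Answer: 7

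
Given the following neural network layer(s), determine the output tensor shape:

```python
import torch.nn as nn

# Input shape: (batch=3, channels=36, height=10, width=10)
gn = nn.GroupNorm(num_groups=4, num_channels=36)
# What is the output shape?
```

Input: (3, 36, 10, 10) -> Output: (3, 36, 10, 10)

Answer: (3, 36, 10, 10)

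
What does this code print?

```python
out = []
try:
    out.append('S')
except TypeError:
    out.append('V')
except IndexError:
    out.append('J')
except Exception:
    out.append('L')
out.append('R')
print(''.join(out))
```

Execution trace: 'S' (try body, no exception) → 'R' (after the try/except). Output: SR

Answer: SR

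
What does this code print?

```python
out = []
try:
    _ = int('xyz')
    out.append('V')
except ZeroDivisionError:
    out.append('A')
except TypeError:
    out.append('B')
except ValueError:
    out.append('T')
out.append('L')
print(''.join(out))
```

Execution trace: 'T' (except ValueError) → 'L' (after the try/except). Output: TL

Answer: TL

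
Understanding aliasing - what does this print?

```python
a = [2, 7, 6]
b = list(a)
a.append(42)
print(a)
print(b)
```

Key concept: list() constructor creates copy.
Step by step:
`a = [2, 7, 6]` → a = [2, 7, 6]
`b = list(a)` → b = [2, 7, 6]
`a.append(42)` → a = [2, 7, 6, 42]
`print(a)` → prints [2, 7, 6, 42]
`print(b)` → prints [2, 7, 6]

Answer:
[2, 7, 6, 42]
[2, 7, 6]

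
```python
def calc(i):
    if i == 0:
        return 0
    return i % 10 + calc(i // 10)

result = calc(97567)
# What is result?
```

Sum of digits of 97567: 7 + 6 + 5 + 7 + 9 = 34

Answer: 34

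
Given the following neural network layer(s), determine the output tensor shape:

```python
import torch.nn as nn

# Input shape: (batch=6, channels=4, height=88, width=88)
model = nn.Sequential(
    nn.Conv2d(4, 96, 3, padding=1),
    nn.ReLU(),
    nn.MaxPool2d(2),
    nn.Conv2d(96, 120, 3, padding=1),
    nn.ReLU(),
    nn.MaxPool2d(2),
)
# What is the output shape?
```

Input: (6, 4, 88, 88) -> after first Conv2d: (6, 96, 88, 88) -> after first MaxPool2d: (6, 96, 44, 44) -> after second Conv2d: (6, 120, 44, 44) -> Output: (6, 120, 22, 22)

Answer: (6, 120, 22, 22)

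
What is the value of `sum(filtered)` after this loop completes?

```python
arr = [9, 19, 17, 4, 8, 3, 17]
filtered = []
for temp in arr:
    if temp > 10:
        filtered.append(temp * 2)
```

Sum of doubled values > 10
`filtered` takes the values: [] → [38] → [38, 34] → [38, 34, 34]
So `sum(filtered)` = 106

Answer: 106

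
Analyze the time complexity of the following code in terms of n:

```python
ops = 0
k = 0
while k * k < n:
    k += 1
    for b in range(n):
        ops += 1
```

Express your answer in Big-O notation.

Each loop level contributes: √n × n. Multiplying the contributions gives O(n√n).

Answer: O(n√n)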